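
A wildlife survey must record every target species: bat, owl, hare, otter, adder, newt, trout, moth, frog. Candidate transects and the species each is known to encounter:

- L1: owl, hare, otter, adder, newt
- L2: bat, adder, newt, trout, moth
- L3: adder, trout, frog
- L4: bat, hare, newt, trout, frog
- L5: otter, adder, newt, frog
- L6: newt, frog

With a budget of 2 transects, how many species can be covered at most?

Choosing L1, L2 covers {bat, owl, hare, otter, adder, newt, trout, moth} — 8 species.
No choice of 2 transects does better; here frog is left uncovered.

8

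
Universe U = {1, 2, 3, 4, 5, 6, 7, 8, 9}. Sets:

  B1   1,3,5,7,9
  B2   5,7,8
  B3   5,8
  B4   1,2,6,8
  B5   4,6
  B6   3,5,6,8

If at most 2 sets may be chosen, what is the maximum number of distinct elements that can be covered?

8

Choosing B1, B4 covers {1, 2, 3, 5, 6, 7, 8, 9} — 8 elements.
No choice of 2 sets does better; here 4 is left uncovered.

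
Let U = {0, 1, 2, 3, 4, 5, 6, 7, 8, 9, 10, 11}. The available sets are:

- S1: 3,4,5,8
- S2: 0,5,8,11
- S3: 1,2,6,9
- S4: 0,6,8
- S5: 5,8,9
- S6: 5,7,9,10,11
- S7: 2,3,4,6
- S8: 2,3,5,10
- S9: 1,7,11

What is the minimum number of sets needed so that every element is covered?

S1, S2, S3, S6 together cover {0, 1, 2, 3, 4, 5, 6, 7, 8, 9, 10, 11} — every element.
No 3 of the 9 sets cover everything (all 84 triples fall short), so 4 is minimum.

4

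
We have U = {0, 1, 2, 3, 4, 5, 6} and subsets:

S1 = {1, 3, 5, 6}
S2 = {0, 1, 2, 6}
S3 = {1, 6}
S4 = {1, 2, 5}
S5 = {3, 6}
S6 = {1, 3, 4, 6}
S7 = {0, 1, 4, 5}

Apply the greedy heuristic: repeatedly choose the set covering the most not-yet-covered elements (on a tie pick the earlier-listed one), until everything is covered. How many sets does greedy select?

Pick 1: S1 covers 4 new elements (1, 3, 5, 6).
Pick 2: S2 covers 2 new elements (0, 2).
Pick 3: S6 covers 1 new elements (4).
Greedy uses 3 sets.

3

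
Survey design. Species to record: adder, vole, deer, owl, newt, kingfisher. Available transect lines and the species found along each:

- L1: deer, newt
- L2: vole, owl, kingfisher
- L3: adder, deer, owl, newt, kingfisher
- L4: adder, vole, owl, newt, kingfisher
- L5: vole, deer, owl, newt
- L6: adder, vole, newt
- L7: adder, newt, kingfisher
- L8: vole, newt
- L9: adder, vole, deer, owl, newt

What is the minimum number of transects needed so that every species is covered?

2

L1, L4 together cover {adder, vole, deer, owl, newt, kingfisher} — every species.
No single transect contains all 6 species, so 2 is optimal.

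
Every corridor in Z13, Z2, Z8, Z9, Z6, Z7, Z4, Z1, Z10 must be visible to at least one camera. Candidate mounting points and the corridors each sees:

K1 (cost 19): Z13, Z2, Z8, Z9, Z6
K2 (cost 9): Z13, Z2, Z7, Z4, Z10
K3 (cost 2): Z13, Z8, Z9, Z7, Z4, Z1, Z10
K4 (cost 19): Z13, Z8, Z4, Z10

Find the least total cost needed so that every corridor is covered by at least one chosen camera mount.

21

K1, K3 cover every corridor at cost 19 + 2 = 21.
Any cover uses at least 2 camera mounts; among all covering selections none totals below 21.
Greedy by coverage-per-cost would pick K3, K2, K1 for 30 — worse than the optimum 21.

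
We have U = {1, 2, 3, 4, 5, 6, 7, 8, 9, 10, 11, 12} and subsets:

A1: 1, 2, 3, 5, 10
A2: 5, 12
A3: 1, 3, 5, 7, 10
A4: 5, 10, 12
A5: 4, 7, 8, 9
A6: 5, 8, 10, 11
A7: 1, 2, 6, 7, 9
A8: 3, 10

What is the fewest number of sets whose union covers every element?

5

A1, A2, A5, A6, A7 together cover {1, 2, 3, 4, 5, 6, 7, 8, 9, 10, 11, 12} — every element.
No 4 of the 8 sets cover everything (all 70 size-4 selections fall short), so 5 is minimum.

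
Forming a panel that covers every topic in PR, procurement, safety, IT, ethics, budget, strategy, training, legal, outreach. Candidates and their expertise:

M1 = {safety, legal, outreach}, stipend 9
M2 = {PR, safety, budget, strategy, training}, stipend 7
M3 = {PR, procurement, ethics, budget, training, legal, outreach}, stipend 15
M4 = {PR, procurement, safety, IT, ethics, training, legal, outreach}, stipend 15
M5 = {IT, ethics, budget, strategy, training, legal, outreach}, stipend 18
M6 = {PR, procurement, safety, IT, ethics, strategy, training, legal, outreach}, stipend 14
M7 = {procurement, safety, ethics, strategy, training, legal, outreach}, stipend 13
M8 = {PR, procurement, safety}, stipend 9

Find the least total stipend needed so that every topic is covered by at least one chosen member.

21

M2, M6 cover every topic at stipend 7 + 14 = 21.
Any cover uses at least 2 members; among all covering selections none totals below 21.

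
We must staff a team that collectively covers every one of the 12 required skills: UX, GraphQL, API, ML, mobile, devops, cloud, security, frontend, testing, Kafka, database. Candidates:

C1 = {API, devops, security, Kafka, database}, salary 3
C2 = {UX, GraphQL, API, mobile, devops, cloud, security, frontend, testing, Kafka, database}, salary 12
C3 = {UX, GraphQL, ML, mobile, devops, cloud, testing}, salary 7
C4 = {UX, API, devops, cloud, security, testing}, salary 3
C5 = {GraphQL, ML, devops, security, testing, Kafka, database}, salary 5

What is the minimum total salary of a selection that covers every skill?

C2, C5 cover every skill at salary 12 + 5 = 17.
Any cover uses at least 2 candidates; among all covering selections none totals below 17.
Greedy by coverage-per-salary would pick C4, C5, C2 for 20 — worse than the optimum 17.

17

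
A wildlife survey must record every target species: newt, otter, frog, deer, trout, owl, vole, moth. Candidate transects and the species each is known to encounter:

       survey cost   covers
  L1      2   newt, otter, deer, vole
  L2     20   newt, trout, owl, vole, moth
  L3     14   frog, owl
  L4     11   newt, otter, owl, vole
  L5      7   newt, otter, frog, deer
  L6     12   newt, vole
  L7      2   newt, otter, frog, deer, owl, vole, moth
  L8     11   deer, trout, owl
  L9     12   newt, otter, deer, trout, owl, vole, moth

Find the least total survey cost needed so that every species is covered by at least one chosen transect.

13

L7, L8 cover every species at survey cost 2 + 11 = 13.
Any cover uses at least 2 transects; among all covering selections none totals below 13.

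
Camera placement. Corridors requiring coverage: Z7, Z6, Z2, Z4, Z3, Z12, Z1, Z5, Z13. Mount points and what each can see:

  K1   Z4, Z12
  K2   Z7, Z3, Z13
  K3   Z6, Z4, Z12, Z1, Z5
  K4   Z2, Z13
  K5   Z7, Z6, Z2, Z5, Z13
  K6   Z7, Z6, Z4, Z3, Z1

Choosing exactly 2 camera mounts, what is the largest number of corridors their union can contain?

8

Choosing K2, K3 covers {Z7, Z6, Z4, Z3, Z12, Z1, Z5, Z13} — 8 corridors.
No choice of 2 camera mounts does better; here Z2 is left uncovered.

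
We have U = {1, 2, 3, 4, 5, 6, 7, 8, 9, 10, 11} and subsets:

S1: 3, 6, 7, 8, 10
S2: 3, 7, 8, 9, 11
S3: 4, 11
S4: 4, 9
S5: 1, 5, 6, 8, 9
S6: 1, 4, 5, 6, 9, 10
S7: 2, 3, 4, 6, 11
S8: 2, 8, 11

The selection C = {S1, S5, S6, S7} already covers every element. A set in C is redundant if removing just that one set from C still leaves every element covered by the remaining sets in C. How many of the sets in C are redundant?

2

Drop S1: 7 uncovered — not redundant.
Drop S5: the rest still cover every element — redundant.
Drop S6: the rest still cover every element — redundant.
Drop S7: 2, 11 uncovered — not redundant.
2 redundant: S5, S6.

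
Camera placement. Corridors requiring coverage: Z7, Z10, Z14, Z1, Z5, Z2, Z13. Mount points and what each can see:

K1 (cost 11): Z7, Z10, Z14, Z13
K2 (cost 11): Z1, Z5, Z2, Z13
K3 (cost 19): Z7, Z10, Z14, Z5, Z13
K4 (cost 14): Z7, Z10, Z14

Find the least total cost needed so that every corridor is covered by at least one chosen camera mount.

22

K1, K2 cover every corridor at cost 11 + 11 = 22.
Any cover uses at least 2 camera mounts; among all covering selections none totals below 22.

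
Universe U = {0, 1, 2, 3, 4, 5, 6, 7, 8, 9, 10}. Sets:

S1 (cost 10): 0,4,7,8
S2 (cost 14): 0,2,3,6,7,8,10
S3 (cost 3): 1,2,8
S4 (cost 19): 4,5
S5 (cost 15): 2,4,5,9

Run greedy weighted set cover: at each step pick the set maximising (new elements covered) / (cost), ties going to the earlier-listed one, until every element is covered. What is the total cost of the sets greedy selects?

Pick 1: S3 adds 3 new (1, 2, 8) at cost 3 (ratio 3/3).
Pick 2: S2 adds 5 new (0, 3, 6, 7, 10) at cost 14 (ratio 5/14).
Pick 3: S5 adds 3 new (4, 5, 9) at cost 15 (ratio 3/15).
Greedy total cost: 3 + 14 + 15 = 32.

32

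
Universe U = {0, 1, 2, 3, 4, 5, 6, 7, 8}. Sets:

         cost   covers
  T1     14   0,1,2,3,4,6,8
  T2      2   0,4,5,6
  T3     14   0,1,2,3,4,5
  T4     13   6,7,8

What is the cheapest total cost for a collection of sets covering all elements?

27

T3, T4 cover every element at cost 14 + 13 = 27.
Any cover uses at least 2 sets; among all covering selections none totals below 27.
Greedy by coverage-per-cost would pick T2, T1, T4 for 29 — worse than the optimum 27.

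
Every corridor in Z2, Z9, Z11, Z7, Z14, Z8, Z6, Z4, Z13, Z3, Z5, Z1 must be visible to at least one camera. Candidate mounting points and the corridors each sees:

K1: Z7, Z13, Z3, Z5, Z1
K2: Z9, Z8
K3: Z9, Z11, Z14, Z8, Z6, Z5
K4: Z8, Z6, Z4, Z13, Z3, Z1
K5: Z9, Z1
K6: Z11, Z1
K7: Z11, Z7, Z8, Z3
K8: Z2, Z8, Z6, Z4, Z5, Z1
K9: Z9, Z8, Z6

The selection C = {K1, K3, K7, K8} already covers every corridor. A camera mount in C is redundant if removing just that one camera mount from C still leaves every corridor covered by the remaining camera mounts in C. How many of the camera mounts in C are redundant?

Drop K1: Z13 uncovered — not redundant.
Drop K3: Z9, Z14 uncovered — not redundant.
Drop K7: the rest still cover every corridor — redundant.
Drop K8: Z2, Z4 uncovered — not redundant.
1 redundant: K7.

1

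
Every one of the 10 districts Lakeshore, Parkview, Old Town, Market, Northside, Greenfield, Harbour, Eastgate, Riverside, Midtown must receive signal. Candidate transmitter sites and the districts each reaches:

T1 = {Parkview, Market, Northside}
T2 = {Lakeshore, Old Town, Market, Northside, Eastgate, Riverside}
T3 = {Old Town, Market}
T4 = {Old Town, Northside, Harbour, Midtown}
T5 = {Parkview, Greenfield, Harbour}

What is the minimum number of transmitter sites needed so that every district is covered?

3

T2, T4, T5 together cover {Lakeshore, Parkview, Old Town, Market, Northside, Greenfield, Harbour, Eastgate, Riverside, Midtown} — every district.
No 2 of the 5 transmitter sites cover everything (all 10 pairs fall short), so 3 is minimum.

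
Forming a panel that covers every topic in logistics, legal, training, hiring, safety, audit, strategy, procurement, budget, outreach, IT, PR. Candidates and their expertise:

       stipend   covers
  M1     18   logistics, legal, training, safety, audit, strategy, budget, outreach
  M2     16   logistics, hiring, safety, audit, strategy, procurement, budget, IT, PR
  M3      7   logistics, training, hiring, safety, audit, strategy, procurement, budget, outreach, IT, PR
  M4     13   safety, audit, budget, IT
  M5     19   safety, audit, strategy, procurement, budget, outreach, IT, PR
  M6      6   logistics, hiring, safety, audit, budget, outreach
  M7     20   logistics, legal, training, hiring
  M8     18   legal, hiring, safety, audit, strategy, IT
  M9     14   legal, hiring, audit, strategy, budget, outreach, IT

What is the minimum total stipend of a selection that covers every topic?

M3, M9 cover every topic at stipend 7 + 14 = 21.
Any cover uses at least 2 members; among all covering selections none totals below 21.

21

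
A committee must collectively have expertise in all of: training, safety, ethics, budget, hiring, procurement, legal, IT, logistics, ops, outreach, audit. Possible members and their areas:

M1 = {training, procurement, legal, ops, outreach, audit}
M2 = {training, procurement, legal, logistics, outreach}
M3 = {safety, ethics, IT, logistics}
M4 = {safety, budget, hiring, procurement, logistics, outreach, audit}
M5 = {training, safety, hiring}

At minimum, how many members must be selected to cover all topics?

3

M1, M3, M4 together cover {training, safety, ethics, budget, hiring, procurement, legal, IT, logistics, ops, outreach, audit} — every topic.
No 2 of the 5 members cover everything (all 10 pairs fall short), so 3 is minimum.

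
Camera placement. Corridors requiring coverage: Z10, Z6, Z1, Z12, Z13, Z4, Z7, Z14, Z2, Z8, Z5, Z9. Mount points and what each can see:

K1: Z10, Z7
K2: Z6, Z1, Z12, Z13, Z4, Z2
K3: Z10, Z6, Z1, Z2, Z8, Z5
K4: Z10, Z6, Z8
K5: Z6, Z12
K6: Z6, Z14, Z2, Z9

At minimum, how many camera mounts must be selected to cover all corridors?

K1, K2, K3, K6 together cover {Z10, Z6, Z1, Z12, Z13, Z4, Z7, Z14, Z2, Z8, Z5, Z9} — every corridor.
No 3 of the 6 camera mounts cover everything (all 20 triples fall short), so 4 is minimum.

4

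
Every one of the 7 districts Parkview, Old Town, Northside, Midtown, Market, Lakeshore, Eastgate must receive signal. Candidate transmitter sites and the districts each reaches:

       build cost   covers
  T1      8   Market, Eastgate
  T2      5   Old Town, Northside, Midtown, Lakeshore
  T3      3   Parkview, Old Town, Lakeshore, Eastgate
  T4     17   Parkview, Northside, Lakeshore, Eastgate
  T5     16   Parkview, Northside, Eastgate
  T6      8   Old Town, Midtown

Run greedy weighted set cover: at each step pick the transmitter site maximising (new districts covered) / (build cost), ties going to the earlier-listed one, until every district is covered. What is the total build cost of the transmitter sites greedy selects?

16

Pick 1: T3 adds 4 new (Parkview, Old Town, Lakeshore, Eastgate) at build cost 3 (ratio 4/3).
Pick 2: T2 adds 2 new (Northside, Midtown) at build cost 5 (ratio 2/5).
Pick 3: T1 adds 1 new (Market) at build cost 8 (ratio 1/8).
Greedy total build cost: 3 + 5 + 8 = 16.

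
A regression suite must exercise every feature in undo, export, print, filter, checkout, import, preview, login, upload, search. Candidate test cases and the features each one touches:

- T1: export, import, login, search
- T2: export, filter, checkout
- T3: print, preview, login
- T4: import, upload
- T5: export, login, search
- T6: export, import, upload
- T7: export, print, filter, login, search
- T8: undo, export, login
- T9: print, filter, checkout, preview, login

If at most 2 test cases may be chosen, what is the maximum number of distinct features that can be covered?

Choosing T1, T9 covers {export, print, filter, checkout, import, preview, login, search} — 8 features.
No choice of 2 test cases does better; here undo, upload are left uncovered.

8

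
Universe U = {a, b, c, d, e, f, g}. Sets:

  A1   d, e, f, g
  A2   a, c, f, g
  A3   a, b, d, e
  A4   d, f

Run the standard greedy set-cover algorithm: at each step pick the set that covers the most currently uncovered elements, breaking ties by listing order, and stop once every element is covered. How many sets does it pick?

Pick 1: A1 covers 4 new elements (d, e, f, g).
Pick 2: A2 covers 2 new elements (a, c).
Pick 3: A3 covers 1 new elements (b).
Greedy uses 3 sets. (The true minimum is 2.)

3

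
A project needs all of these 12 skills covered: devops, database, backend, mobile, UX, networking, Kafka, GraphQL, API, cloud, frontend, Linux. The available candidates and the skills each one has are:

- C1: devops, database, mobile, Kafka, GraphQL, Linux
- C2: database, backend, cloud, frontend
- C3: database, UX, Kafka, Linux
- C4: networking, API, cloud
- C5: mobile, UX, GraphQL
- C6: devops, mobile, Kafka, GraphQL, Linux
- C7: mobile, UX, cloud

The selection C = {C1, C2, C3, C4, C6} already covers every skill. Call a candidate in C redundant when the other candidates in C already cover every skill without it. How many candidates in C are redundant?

Drop C1: the rest still cover every skill — redundant.
Drop C2: backend, frontend uncovered — not redundant.
Drop C3: UX uncovered — not redundant.
Drop C4: networking, API uncovered — not redundant.
Drop C6: the rest still cover every skill — redundant.
2 redundant: C1, C6.

2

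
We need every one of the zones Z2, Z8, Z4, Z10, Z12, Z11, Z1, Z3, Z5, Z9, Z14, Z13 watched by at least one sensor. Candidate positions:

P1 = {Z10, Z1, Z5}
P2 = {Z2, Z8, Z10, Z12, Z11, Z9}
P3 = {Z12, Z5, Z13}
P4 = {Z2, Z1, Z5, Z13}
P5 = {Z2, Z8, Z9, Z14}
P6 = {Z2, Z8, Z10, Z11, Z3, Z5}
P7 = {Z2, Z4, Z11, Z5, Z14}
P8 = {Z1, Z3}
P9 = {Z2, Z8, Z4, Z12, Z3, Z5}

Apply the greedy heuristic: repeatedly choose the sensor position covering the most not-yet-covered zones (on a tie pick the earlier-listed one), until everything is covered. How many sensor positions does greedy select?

4

Pick 1: P2 covers 6 new zones (Z2, Z8, Z10, Z12, Z11, Z9).
Pick 2: P4 covers 3 new zones (Z1, Z5, Z13).
Pick 3: P7 covers 2 new zones (Z4, Z14).
Pick 4: P6 covers 1 new zones (Z3).
Greedy uses 4 sensor positions.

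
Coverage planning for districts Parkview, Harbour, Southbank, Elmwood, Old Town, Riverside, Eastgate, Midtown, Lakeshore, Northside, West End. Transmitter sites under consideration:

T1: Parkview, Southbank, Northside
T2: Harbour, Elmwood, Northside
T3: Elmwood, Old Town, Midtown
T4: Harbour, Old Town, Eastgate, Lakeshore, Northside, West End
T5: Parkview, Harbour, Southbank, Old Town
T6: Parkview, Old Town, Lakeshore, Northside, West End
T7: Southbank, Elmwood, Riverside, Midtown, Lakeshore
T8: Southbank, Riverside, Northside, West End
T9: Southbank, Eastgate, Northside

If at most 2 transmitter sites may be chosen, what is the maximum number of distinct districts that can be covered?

10

Choosing T4, T7 covers {Harbour, Southbank, Elmwood, Old Town, Riverside, Eastgate, Midtown, Lakeshore, Northside, West End} — 10 districts.
No choice of 2 transmitter sites does better; here Parkview is left uncovered.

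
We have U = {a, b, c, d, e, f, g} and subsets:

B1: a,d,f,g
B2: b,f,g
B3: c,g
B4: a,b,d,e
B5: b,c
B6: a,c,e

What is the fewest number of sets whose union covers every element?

3

B1, B2, B6 together cover {a, b, c, d, e, f, g} — every element.
No 2 of the 6 sets cover everything (all 15 pairs fall short), so 3 is minimum.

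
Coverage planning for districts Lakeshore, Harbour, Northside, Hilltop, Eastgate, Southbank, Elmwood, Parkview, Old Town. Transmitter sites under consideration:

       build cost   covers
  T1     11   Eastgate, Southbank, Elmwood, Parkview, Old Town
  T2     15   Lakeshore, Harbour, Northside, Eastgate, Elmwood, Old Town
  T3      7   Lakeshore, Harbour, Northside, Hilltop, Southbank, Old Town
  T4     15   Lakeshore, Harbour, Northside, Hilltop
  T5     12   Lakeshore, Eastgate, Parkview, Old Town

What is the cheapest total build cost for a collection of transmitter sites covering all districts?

18

T1, T3 cover every district at build cost 11 + 7 = 18.
Any cover uses at least 2 transmitter sites; among all covering selections none totals below 18.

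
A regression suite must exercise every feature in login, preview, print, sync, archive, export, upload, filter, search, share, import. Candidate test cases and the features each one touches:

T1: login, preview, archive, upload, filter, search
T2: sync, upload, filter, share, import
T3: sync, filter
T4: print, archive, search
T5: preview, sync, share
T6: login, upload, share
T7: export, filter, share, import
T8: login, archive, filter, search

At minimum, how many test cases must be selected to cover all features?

4

T1, T2, T4, T7 together cover {login, preview, print, sync, archive, export, upload, filter, search, share, import} — every feature.
No 3 of the 8 test cases cover everything (all 56 triples fall short), so 4 is minimum.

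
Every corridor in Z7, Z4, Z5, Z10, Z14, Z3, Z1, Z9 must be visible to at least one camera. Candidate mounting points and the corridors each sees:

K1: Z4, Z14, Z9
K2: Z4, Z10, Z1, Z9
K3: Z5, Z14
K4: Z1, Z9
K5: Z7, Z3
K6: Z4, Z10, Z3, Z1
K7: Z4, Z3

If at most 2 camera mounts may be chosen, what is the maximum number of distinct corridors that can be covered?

6

Choosing K1, K6 covers {Z4, Z10, Z14, Z3, Z1, Z9} — 6 corridors.
No choice of 2 camera mounts does better; here Z7, Z5 are left uncovered.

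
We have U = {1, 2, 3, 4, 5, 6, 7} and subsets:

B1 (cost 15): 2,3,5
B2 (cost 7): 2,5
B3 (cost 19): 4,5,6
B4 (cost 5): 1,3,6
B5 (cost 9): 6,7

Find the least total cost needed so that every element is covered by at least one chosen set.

40

B2, B3, B4, B5 cover every element at cost 7 + 19 + 5 + 9 = 40.
Any cover uses at least 4 sets; among all covering selections none totals below 40.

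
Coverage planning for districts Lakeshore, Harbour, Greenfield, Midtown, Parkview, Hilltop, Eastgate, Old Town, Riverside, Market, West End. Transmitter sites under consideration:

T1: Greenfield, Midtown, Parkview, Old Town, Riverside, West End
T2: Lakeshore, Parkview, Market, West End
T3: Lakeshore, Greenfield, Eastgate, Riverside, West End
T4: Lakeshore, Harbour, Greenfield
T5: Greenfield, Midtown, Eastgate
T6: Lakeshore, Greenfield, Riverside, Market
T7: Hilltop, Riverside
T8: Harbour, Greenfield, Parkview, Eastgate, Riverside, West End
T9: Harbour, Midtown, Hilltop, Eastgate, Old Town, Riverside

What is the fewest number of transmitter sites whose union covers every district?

T1, T2, T9 together cover {Lakeshore, Harbour, Greenfield, Midtown, Parkview, Hilltop, Eastgate, Old Town, Riverside, Market, West End} — every district.
No 2 of the 9 transmitter sites cover everything (all 36 pairs fall short), so 3 is minimum.

3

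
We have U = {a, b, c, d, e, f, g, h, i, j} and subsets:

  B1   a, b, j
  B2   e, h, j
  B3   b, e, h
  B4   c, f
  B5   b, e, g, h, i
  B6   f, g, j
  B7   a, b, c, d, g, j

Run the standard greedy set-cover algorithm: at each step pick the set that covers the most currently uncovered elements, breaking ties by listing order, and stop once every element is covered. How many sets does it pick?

Pick 1: B7 covers 6 new elements (a, b, c, d, g, j).
Pick 2: B5 covers 3 new elements (e, h, i).
Pick 3: B4 covers 1 new elements (f).
Greedy uses 3 sets.

3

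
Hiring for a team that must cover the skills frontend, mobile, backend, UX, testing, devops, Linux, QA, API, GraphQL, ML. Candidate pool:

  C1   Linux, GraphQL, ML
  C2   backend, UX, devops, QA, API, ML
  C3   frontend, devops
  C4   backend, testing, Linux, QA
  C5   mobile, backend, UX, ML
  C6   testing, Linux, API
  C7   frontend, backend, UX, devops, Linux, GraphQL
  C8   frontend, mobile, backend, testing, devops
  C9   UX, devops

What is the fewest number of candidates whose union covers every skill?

C1, C2, C8 together cover {frontend, mobile, backend, UX, testing, devops, Linux, QA, API, GraphQL, ML} — every skill.
No 2 of the 9 candidates cover everything (all 36 pairs fall short), so 3 is minimum.

3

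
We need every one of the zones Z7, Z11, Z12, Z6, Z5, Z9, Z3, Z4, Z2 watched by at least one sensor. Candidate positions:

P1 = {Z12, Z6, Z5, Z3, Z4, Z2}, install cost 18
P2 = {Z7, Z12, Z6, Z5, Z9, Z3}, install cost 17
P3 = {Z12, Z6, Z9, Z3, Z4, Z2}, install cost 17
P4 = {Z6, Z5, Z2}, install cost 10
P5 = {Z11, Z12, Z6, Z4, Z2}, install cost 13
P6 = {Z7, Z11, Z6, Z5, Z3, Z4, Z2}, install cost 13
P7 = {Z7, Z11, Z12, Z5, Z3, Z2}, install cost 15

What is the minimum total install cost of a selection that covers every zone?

P2, P5 cover every zone at install cost 17 + 13 = 30.
Any cover uses at least 2 sensor positions; among all covering selections none totals below 30.

30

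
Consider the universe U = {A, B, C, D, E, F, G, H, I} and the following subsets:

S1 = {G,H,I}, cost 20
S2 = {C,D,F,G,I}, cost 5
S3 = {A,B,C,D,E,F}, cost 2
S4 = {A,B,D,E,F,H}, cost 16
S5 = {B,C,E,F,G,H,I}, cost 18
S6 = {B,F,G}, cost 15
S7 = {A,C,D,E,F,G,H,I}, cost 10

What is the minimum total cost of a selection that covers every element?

S3, S7 cover every element at cost 2 + 10 = 12.
Any cover uses at least 2 sets; among all covering selections none totals below 12.

12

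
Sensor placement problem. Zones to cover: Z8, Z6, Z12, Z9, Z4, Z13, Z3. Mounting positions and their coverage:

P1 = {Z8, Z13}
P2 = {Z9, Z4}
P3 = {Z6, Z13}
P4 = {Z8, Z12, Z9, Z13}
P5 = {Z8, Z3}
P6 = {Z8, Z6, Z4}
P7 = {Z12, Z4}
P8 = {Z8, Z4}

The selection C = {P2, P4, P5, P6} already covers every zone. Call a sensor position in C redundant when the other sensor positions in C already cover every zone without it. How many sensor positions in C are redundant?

1

Drop P2: the rest still cover every zone — redundant.
Drop P4: Z12, Z13 uncovered — not redundant.
Drop P5: Z3 uncovered — not redundant.
Drop P6: Z6 uncovered — not redundant.
1 redundant: P2.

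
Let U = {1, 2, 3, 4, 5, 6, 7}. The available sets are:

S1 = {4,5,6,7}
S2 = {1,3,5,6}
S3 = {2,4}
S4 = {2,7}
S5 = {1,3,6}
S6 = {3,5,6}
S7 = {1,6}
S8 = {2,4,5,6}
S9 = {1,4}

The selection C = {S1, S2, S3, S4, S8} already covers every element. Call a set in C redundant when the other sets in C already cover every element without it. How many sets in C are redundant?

4

Drop S1: the rest still cover every element — redundant.
Drop S2: 1, 3 uncovered — not redundant.
Drop S3: the rest still cover every element — redundant.
Drop S4: the rest still cover every element — redundant.
Drop S8: the rest still cover every element — redundant.
4 redundant: S1, S3, S4, S8.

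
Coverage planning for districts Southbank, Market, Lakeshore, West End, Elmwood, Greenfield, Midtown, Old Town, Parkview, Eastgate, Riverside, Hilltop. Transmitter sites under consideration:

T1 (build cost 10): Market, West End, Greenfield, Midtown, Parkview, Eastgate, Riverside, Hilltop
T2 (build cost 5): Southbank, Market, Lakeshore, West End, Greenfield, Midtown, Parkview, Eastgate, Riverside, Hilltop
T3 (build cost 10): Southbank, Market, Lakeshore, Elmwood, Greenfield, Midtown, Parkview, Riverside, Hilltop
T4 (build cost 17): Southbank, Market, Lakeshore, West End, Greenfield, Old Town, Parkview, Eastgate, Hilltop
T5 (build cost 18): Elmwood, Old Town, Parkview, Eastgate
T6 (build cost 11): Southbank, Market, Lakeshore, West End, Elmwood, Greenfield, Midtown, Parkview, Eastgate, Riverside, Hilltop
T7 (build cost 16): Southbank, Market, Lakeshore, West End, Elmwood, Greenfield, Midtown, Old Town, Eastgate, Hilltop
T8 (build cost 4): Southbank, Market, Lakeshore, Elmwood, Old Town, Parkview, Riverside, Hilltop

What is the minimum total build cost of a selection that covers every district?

9

T2, T8 cover every district at build cost 5 + 4 = 9.
Any cover uses at least 2 transmitter sites; among all covering selections none totals below 9.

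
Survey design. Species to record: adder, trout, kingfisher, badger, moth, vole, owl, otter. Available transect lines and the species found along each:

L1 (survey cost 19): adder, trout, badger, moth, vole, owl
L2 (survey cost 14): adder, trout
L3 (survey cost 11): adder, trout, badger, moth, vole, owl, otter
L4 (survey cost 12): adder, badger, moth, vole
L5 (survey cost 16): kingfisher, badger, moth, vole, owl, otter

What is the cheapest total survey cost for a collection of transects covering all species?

27

L3, L5 cover every species at survey cost 11 + 16 = 27.
Any cover uses at least 2 transects; among all covering selections none totals below 27.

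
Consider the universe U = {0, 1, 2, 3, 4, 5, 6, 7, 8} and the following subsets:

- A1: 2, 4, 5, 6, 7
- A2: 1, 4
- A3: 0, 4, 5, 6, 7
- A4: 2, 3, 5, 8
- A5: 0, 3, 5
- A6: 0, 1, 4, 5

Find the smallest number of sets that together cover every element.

3

A1, A4, A6 together cover {0, 1, 2, 3, 4, 5, 6, 7, 8} — every element.
No 2 of the 6 sets cover everything (all 15 pairs fall short), so 3 is minimum.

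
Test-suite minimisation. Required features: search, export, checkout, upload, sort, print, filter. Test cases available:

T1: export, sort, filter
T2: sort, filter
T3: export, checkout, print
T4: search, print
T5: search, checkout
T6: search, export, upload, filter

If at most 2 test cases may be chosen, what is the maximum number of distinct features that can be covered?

6

Choosing T3, T6 covers {search, export, checkout, upload, print, filter} — 6 features.
No choice of 2 test cases does better; here sort is left uncovered.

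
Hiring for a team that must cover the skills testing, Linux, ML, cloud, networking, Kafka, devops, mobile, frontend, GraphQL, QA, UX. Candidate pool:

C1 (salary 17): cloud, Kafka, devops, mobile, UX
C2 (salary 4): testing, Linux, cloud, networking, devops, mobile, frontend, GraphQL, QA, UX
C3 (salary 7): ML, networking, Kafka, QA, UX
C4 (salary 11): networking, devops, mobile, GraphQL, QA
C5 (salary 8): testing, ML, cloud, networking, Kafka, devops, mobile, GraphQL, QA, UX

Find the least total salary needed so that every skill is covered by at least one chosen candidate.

C2, C3 cover every skill at salary 4 + 7 = 11.
Any cover uses at least 2 candidates; among all covering selections none totals below 11.

11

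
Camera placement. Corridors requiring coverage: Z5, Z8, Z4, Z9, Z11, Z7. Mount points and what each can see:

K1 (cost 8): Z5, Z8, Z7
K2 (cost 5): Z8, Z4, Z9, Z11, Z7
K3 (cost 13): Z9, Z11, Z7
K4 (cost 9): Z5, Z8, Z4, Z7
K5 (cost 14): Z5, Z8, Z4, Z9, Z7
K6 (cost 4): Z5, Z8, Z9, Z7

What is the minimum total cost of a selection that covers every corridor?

9

K2, K6 cover every corridor at cost 5 + 4 = 9.
Any cover uses at least 2 camera mounts; among all covering selections none totals below 9.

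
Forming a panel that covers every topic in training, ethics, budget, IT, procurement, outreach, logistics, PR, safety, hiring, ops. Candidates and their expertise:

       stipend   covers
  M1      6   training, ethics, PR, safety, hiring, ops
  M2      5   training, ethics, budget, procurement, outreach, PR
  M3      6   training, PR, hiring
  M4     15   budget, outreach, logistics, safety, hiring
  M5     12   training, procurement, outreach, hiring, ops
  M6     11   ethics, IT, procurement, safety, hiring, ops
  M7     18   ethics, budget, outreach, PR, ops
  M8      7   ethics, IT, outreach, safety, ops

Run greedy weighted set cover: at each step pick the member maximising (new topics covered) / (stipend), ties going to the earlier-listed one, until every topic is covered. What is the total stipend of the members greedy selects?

Pick 1: M2 adds 6 new (training, ethics, budget, procurement, outreach, PR) at stipend 5 (ratio 6/5).
Pick 2: M1 adds 3 new (safety, hiring, ops) at stipend 6 (ratio 3/6).
Pick 3: M8 adds 1 new (IT) at stipend 7 (ratio 1/7).
Pick 4: M4 adds 1 new (logistics) at stipend 15 (ratio 1/15).
Greedy total stipend: 5 + 6 + 7 + 15 = 33. (The true optimum is 27, so greedy overshoots here.)

33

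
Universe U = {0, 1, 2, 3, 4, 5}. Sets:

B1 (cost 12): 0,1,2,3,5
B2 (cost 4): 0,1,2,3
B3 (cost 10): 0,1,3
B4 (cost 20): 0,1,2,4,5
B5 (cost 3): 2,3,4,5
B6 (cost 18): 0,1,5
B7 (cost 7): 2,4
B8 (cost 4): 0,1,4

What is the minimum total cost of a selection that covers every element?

B2, B5 cover every element at cost 4 + 3 = 7.
Any cover uses at least 2 sets; among all covering selections none totals below 7.

7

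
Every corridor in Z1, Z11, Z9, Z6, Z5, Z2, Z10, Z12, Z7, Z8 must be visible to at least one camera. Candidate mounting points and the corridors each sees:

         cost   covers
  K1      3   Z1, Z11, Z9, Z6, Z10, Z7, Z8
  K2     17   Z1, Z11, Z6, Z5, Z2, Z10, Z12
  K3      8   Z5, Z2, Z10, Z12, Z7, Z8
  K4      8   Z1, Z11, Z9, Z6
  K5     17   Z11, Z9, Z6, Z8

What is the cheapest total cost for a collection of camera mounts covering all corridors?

K1, K3 cover every corridor at cost 3 + 8 = 11.
Any cover uses at least 2 camera mounts; among all covering selections none totals below 11.

11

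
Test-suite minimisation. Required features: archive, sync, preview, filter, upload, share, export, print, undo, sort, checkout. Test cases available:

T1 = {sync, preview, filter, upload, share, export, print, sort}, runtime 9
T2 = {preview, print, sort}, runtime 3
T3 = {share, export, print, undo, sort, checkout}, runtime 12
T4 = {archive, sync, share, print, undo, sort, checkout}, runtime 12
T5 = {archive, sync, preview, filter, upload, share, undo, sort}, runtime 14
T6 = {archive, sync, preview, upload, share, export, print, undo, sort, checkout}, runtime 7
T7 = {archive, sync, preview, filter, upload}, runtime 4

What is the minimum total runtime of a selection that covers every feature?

T6, T7 cover every feature at runtime 7 + 4 = 11.
Any cover uses at least 2 test cases; among all covering selections none totals below 11.

11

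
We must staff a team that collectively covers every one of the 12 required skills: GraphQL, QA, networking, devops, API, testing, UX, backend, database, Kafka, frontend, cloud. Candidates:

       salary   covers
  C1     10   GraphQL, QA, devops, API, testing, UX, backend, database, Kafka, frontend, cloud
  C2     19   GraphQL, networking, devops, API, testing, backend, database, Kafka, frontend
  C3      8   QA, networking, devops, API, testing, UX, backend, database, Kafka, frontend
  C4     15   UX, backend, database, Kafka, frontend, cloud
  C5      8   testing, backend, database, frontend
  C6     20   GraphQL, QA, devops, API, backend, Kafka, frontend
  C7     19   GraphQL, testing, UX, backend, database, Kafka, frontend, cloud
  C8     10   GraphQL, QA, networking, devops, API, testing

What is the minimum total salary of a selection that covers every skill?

C1, C3 cover every skill at salary 10 + 8 = 18.
Any cover uses at least 2 candidates; among all covering selections none totals below 18.

18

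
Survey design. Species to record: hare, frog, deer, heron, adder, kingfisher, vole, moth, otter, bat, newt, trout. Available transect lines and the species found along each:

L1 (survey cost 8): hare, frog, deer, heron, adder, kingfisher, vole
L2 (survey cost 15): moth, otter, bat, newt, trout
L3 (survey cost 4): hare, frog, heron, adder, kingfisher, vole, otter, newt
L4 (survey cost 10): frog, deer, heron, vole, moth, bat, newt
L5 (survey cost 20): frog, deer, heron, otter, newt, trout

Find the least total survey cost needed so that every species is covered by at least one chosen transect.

23

L1, L2 cover every species at survey cost 8 + 15 = 23.
Any cover uses at least 2 transects; among all covering selections none totals below 23.
Greedy by coverage-per-survey cost would pick L3, L4, L2 for 29 — worse than the optimum 23.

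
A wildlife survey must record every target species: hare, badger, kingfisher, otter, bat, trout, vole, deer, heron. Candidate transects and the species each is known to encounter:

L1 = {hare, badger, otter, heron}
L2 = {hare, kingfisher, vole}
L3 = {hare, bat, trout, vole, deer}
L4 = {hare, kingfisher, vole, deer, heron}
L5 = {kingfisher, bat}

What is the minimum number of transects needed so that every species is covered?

L1, L2, L3 together cover {hare, badger, kingfisher, otter, bat, trout, vole, deer, heron} — every species.
No 2 of the 5 transects cover everything (all 10 pairs fall short), so 3 is minimum.

3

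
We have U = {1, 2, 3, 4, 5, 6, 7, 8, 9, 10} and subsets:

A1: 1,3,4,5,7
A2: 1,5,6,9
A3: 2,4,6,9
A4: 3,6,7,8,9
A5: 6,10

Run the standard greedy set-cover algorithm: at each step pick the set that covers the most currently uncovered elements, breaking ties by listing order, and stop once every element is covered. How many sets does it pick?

Pick 1: A1 covers 5 new elements (1, 3, 4, 5, 7).
Pick 2: A3 covers 3 new elements (2, 6, 9).
Pick 3: A4 covers 1 new elements (8).
Pick 4: A5 covers 1 new elements (10).
Greedy uses 4 sets.

4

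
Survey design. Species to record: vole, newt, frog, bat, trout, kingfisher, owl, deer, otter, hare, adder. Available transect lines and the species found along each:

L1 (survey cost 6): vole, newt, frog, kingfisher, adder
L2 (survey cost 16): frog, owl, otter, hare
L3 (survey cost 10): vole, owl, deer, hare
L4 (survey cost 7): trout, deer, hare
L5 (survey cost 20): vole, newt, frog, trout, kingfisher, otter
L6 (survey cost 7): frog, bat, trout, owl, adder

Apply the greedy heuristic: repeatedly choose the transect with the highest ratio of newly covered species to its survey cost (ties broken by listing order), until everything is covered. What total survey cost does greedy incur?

Pick 1: L1 adds 5 new (vole, newt, frog, kingfisher, adder) at survey cost 6 (ratio 5/6).
Pick 2: L4 adds 3 new (trout, deer, hare) at survey cost 7 (ratio 3/7).
Pick 3: L6 adds 2 new (bat, owl) at survey cost 7 (ratio 2/7).
Pick 4: L2 adds 1 new (otter) at survey cost 16 (ratio 1/16).
Greedy total survey cost: 6 + 7 + 7 + 16 = 36. (The true optimum is 34, so greedy overshoots here.)

36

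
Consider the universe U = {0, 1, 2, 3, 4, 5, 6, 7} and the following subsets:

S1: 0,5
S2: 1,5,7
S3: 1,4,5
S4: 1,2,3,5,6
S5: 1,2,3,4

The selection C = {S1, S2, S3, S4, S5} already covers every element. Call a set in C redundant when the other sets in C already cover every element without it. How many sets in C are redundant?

2

Drop S1: 0 uncovered — not redundant.
Drop S2: 7 uncovered — not redundant.
Drop S3: the rest still cover every element — redundant.
Drop S4: 6 uncovered — not redundant.
Drop S5: the rest still cover every element — redundant.
2 redundant: S3, S5.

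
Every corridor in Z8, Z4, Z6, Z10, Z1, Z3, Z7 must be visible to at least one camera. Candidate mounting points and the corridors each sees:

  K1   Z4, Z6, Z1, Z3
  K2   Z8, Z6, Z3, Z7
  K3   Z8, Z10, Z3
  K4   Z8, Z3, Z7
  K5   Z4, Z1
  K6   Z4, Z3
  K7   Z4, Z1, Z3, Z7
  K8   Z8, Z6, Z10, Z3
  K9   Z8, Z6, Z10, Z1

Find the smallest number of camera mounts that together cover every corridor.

K7, K8 together cover {Z8, Z4, Z6, Z10, Z1, Z3, Z7} — every corridor.
No single camera mount contains all 7 corridors, so 2 is optimal.
Greedy (largest uncovered first) would take K1, K2, K3 — 3 camera mounts — but 2 suffice.

2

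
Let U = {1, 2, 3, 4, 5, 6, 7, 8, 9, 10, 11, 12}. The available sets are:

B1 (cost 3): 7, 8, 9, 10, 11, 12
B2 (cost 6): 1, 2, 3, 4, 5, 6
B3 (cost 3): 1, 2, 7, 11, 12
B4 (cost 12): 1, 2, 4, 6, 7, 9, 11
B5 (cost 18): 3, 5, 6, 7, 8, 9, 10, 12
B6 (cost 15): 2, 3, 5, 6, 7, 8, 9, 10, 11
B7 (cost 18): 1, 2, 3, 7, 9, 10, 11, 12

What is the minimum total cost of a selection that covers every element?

B1, B2 cover every element at cost 3 + 6 = 9.
Any cover uses at least 2 sets; among all covering selections none totals below 9.

9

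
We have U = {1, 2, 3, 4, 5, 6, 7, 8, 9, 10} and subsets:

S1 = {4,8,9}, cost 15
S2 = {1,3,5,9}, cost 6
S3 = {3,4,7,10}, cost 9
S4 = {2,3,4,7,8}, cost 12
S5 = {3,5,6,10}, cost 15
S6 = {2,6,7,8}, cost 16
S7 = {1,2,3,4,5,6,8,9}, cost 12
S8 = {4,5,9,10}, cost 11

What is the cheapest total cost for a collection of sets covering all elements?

S3, S7 cover every element at cost 9 + 12 = 21.
Any cover uses at least 2 sets; among all covering selections none totals below 21.
Greedy by coverage-per-cost would pick S2, S3, S7 for 27 — worse than the optimum 21.

21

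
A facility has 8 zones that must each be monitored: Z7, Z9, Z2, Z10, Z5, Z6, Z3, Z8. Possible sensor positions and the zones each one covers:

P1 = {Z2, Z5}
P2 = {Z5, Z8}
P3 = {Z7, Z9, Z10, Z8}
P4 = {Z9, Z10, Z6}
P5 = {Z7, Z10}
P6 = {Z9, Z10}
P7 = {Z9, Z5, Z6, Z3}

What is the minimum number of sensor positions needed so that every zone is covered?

3

P1, P3, P7 together cover {Z7, Z9, Z2, Z10, Z5, Z6, Z3, Z8} — every zone.
No 2 of the 7 sensor positions cover everything (all 21 pairs fall short), so 3 is minimum.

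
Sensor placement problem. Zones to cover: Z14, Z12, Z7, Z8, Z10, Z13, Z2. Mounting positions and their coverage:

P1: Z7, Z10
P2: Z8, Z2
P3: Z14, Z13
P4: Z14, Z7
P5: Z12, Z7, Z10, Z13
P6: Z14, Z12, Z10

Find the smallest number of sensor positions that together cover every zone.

P2, P3, P5 together cover {Z14, Z12, Z7, Z8, Z10, Z13, Z2} — every zone.
No 2 of the 6 sensor positions cover everything (all 15 pairs fall short), so 3 is minimum.

3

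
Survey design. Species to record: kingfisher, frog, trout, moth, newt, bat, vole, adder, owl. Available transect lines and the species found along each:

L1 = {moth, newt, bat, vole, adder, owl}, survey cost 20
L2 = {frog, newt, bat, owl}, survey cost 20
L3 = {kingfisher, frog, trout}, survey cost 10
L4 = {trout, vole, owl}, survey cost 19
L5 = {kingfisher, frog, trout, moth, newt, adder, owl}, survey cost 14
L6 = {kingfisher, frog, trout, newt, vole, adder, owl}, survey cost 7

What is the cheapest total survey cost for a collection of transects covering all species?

L1, L6 cover every species at survey cost 20 + 7 = 27.
Any cover uses at least 2 transects; among all covering selections none totals below 27.

27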